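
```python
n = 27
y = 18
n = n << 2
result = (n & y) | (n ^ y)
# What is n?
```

Trace (tracking n):
n = 27  # -> n = 27
y = 18  # -> y = 18
n = n << 2  # -> n = 108
result = n & y | n ^ y  # -> result = 126

Answer: 108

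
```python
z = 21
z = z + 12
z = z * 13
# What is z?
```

Trace (tracking z):
z = 21  # -> z = 21
z = z + 12  # -> z = 33
z = z * 13  # -> z = 429

Answer: 429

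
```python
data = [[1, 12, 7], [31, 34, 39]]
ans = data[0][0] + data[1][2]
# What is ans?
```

Trace (tracking ans):
data = [[1, 12, 7], [31, 34, 39]]  # -> data = [[1, 12, 7], [31, 34, 39]]
ans = data[0][0] + data[1][2]  # -> ans = 40

Answer: 40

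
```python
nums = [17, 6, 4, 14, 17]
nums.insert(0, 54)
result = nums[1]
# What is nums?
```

Trace (tracking nums):
nums = [17, 6, 4, 14, 17]  # -> nums = [17, 6, 4, 14, 17]
nums.insert(0, 54)  # -> nums = [54, 17, 6, 4, 14, 17]
result = nums[1]  # -> result = 17

Answer: [54, 17, 6, 4, 14, 17]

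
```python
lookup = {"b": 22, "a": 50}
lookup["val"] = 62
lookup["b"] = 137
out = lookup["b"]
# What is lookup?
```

Trace (tracking lookup):
lookup = {'b': 22, 'a': 50}  # -> lookup = {'b': 22, 'a': 50}
lookup['val'] = 62  # -> lookup = {'b': 22, 'a': 50, 'val': 62}
lookup['b'] = 137  # -> lookup = {'b': 137, 'a': 50, 'val': 62}
out = lookup['b']  # -> out = 137

Answer: {'b': 137, 'a': 50, 'val': 62}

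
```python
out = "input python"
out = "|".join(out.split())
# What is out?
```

Trace (tracking out):
out = 'input python'  # -> out = 'input python'
out = '|'.join(out.split())  # -> out = 'input|python'

Answer: 'input|python'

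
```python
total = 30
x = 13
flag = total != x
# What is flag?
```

Trace (tracking flag):
total = 30  # -> total = 30
x = 13  # -> x = 13
flag = total != x  # -> flag = True

Answer: True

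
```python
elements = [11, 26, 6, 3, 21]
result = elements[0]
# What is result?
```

Trace (tracking result):
elements = [11, 26, 6, 3, 21]  # -> elements = [11, 26, 6, 3, 21]
result = elements[0]  # -> result = 11

Answer: 11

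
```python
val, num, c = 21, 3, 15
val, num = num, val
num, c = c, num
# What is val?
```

Trace (tracking val):
val, num, c = (21, 3, 15)  # -> val = 21, num = 3, c = 15
val, num = (num, val)  # -> val = 3, num = 21
num, c = (c, num)  # -> num = 15, c = 21

Answer: 3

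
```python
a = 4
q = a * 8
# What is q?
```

Answer: 32

Derivation:
Trace (tracking q):
a = 4  # -> a = 4
q = a * 8  # -> q = 32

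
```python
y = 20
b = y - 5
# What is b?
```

Answer: 15

Derivation:
Trace (tracking b):
y = 20  # -> y = 20
b = y - 5  # -> b = 15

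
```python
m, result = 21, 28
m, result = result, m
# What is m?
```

Trace (tracking m):
m, result = (21, 28)  # -> m = 21, result = 28
m, result = (result, m)  # -> m = 28, result = 21

Answer: 28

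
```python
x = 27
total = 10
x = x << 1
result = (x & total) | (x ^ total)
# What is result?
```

Trace (tracking result):
x = 27  # -> x = 27
total = 10  # -> total = 10
x = x << 1  # -> x = 54
result = x & total | x ^ total  # -> result = 62

Answer: 62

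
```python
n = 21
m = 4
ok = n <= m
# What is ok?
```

Trace (tracking ok):
n = 21  # -> n = 21
m = 4  # -> m = 4
ok = n <= m  # -> ok = False

Answer: False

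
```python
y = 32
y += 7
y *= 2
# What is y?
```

Trace (tracking y):
y = 32  # -> y = 32
y += 7  # -> y = 39
y *= 2  # -> y = 78

Answer: 78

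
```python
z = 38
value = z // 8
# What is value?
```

Trace (tracking value):
z = 38  # -> z = 38
value = z // 8  # -> value = 4

Answer: 4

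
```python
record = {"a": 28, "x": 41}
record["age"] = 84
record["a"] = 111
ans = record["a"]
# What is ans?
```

Trace (tracking ans):
record = {'a': 28, 'x': 41}  # -> record = {'a': 28, 'x': 41}
record['age'] = 84  # -> record = {'a': 28, 'x': 41, 'age': 84}
record['a'] = 111  # -> record = {'a': 111, 'x': 41, 'age': 84}
ans = record['a']  # -> ans = 111

Answer: 111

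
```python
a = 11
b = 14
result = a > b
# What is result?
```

Trace (tracking result):
a = 11  # -> a = 11
b = 14  # -> b = 14
result = a > b  # -> result = False

Answer: False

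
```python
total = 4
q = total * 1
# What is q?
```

Trace (tracking q):
total = 4  # -> total = 4
q = total * 1  # -> q = 4

Answer: 4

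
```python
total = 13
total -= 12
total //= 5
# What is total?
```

Answer: 0

Derivation:
Trace (tracking total):
total = 13  # -> total = 13
total -= 12  # -> total = 1
total //= 5  # -> total = 0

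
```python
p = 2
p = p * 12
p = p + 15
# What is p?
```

Trace (tracking p):
p = 2  # -> p = 2
p = p * 12  # -> p = 24
p = p + 15  # -> p = 39

Answer: 39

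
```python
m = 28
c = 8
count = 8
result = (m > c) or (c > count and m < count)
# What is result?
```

Answer: True

Derivation:
Trace (tracking result):
m = 28  # -> m = 28
c = 8  # -> c = 8
count = 8  # -> count = 8
result = m > c or (c > count and m < count)  # -> result = True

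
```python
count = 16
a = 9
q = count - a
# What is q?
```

Answer: 7

Derivation:
Trace (tracking q):
count = 16  # -> count = 16
a = 9  # -> a = 9
q = count - a  # -> q = 7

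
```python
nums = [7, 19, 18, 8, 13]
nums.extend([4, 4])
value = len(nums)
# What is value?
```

Answer: 7

Derivation:
Trace (tracking value):
nums = [7, 19, 18, 8, 13]  # -> nums = [7, 19, 18, 8, 13]
nums.extend([4, 4])  # -> nums = [7, 19, 18, 8, 13, 4, 4]
value = len(nums)  # -> value = 7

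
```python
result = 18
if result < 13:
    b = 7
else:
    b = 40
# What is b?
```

Trace (tracking b):
result = 18  # -> result = 18
if result < 13:  # condition is False
else:
    b = 40  # -> b = 40

Answer: 40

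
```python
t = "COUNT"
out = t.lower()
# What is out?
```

Answer: 'count'

Derivation:
Trace (tracking out):
t = 'COUNT'  # -> t = 'COUNT'
out = t.lower()  # -> out = 'count'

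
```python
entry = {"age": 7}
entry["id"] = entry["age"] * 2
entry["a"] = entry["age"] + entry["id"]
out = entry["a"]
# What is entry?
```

Answer: {'age': 7, 'id': 14, 'a': 21}

Derivation:
Trace (tracking entry):
entry = {'age': 7}  # -> entry = {'age': 7}
entry['id'] = entry['age'] * 2  # -> entry = {'age': 7, 'id': 14}
entry['a'] = entry['age'] + entry['id']  # -> entry = {'age': 7, 'id': 14, 'a': 21}
out = entry['a']  # -> out = 21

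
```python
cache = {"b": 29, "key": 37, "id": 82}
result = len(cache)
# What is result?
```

Answer: 3

Derivation:
Trace (tracking result):
cache = {'b': 29, 'key': 37, 'id': 82}  # -> cache = {'b': 29, 'key': 37, 'id': 82}
result = len(cache)  # -> result = 3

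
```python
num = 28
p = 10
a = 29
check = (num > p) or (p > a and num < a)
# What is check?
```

Trace (tracking check):
num = 28  # -> num = 28
p = 10  # -> p = 10
a = 29  # -> a = 29
check = num > p or (p > a and num < a)  # -> check = True

Answer: True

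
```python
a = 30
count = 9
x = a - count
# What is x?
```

Answer: 21

Derivation:
Trace (tracking x):
a = 30  # -> a = 30
count = 9  # -> count = 9
x = a - count  # -> x = 21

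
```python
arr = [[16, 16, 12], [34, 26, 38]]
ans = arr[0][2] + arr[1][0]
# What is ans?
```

Answer: 46

Derivation:
Trace (tracking ans):
arr = [[16, 16, 12], [34, 26, 38]]  # -> arr = [[16, 16, 12], [34, 26, 38]]
ans = arr[0][2] + arr[1][0]  # -> ans = 46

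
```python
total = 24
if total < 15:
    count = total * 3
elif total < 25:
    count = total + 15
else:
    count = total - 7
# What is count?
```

Trace (tracking count):
total = 24  # -> total = 24
if total < 15:  # condition is False
elif total < 25:  # condition is True
    count = total + 15  # -> count = 39

Answer: 39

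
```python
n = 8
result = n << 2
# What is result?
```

Trace (tracking result):
n = 8  # -> n = 8
result = n << 2  # -> result = 32

Answer: 32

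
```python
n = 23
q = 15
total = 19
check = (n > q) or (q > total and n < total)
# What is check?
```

Trace (tracking check):
n = 23  # -> n = 23
q = 15  # -> q = 15
total = 19  # -> total = 19
check = n > q or (q > total and n < total)  # -> check = True

Answer: True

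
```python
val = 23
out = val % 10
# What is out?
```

Trace (tracking out):
val = 23  # -> val = 23
out = val % 10  # -> out = 3

Answer: 3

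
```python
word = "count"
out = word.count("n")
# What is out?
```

Trace (tracking out):
word = 'count'  # -> word = 'count'
out = word.count('n')  # -> out = 1

Answer: 1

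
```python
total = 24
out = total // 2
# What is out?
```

Trace (tracking out):
total = 24  # -> total = 24
out = total // 2  # -> out = 12

Answer: 12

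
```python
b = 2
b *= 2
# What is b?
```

Answer: 4

Derivation:
Trace (tracking b):
b = 2  # -> b = 2
b *= 2  # -> b = 4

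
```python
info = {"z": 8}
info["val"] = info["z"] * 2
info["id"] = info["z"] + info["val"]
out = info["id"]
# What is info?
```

Trace (tracking info):
info = {'z': 8}  # -> info = {'z': 8}
info['val'] = info['z'] * 2  # -> info = {'z': 8, 'val': 16}
info['id'] = info['z'] + info['val']  # -> info = {'z': 8, 'val': 16, 'id': 24}
out = info['id']  # -> out = 24

Answer: {'z': 8, 'val': 16, 'id': 24}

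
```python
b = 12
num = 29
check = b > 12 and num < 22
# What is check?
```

Trace (tracking check):
b = 12  # -> b = 12
num = 29  # -> num = 29
check = b > 12 and num < 22  # -> check = False

Answer: False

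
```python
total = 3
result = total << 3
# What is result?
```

Answer: 24

Derivation:
Trace (tracking result):
total = 3  # -> total = 3
result = total << 3  # -> result = 24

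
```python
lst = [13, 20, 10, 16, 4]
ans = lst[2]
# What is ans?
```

Trace (tracking ans):
lst = [13, 20, 10, 16, 4]  # -> lst = [13, 20, 10, 16, 4]
ans = lst[2]  # -> ans = 10

Answer: 10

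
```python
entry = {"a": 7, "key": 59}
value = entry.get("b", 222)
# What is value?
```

Answer: 222

Derivation:
Trace (tracking value):
entry = {'a': 7, 'key': 59}  # -> entry = {'a': 7, 'key': 59}
value = entry.get('b', 222)  # -> value = 222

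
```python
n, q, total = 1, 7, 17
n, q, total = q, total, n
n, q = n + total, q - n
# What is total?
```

Trace (tracking total):
n, q, total = (1, 7, 17)  # -> n = 1, q = 7, total = 17
n, q, total = (q, total, n)  # -> n = 7, q = 17, total = 1
n, q = (n + total, q - n)  # -> n = 8, q = 10

Answer: 1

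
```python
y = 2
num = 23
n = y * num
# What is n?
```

Answer: 46

Derivation:
Trace (tracking n):
y = 2  # -> y = 2
num = 23  # -> num = 23
n = y * num  # -> n = 46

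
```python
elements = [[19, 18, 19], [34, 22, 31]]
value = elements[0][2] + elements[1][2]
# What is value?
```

Answer: 50

Derivation:
Trace (tracking value):
elements = [[19, 18, 19], [34, 22, 31]]  # -> elements = [[19, 18, 19], [34, 22, 31]]
value = elements[0][2] + elements[1][2]  # -> value = 50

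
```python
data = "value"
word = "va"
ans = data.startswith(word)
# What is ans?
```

Answer: True

Derivation:
Trace (tracking ans):
data = 'value'  # -> data = 'value'
word = 'va'  # -> word = 'va'
ans = data.startswith(word)  # -> ans = True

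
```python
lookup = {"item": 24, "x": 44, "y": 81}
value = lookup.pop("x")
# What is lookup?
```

Trace (tracking lookup):
lookup = {'item': 24, 'x': 44, 'y': 81}  # -> lookup = {'item': 24, 'x': 44, 'y': 81}
value = lookup.pop('x')  # -> value = 44

Answer: {'item': 24, 'y': 81}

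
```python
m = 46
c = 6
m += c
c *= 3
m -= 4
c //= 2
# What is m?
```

Trace (tracking m):
m = 46  # -> m = 46
c = 6  # -> c = 6
m += c  # -> m = 52
c *= 3  # -> c = 18
m -= 4  # -> m = 48
c //= 2  # -> c = 9

Answer: 48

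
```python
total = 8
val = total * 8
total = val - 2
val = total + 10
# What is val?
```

Answer: 72

Derivation:
Trace (tracking val):
total = 8  # -> total = 8
val = total * 8  # -> val = 64
total = val - 2  # -> total = 62
val = total + 10  # -> val = 72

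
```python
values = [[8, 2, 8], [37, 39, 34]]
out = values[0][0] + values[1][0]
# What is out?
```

Trace (tracking out):
values = [[8, 2, 8], [37, 39, 34]]  # -> values = [[8, 2, 8], [37, 39, 34]]
out = values[0][0] + values[1][0]  # -> out = 45

Answer: 45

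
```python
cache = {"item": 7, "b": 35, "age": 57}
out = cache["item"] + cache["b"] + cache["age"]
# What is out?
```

Trace (tracking out):
cache = {'item': 7, 'b': 35, 'age': 57}  # -> cache = {'item': 7, 'b': 35, 'age': 57}
out = cache['item'] + cache['b'] + cache['age']  # -> out = 99

Answer: 99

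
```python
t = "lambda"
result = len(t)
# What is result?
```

Trace (tracking result):
t = 'lambda'  # -> t = 'lambda'
result = len(t)  # -> result = 6

Answer: 6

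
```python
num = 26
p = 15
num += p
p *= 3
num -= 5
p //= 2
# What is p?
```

Trace (tracking p):
num = 26  # -> num = 26
p = 15  # -> p = 15
num += p  # -> num = 41
p *= 3  # -> p = 45
num -= 5  # -> num = 36
p //= 2  # -> p = 22

Answer: 22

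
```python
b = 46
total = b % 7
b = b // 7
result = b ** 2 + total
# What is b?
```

Answer: 6

Derivation:
Trace (tracking b):
b = 46  # -> b = 46
total = b % 7  # -> total = 4
b = b // 7  # -> b = 6
result = b ** 2 + total  # -> result = 40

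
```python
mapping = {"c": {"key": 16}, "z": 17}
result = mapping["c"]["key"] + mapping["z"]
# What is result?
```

Answer: 33

Derivation:
Trace (tracking result):
mapping = {'c': {'key': 16}, 'z': 17}  # -> mapping = {'c': {'key': 16}, 'z': 17}
result = mapping['c']['key'] + mapping['z']  # -> result = 33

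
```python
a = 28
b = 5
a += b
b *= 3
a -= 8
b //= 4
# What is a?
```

Answer: 25

Derivation:
Trace (tracking a):
a = 28  # -> a = 28
b = 5  # -> b = 5
a += b  # -> a = 33
b *= 3  # -> b = 15
a -= 8  # -> a = 25
b //= 4  # -> b = 3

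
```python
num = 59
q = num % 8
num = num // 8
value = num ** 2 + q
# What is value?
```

Trace (tracking value):
num = 59  # -> num = 59
q = num % 8  # -> q = 3
num = num // 8  # -> num = 7
value = num ** 2 + q  # -> value = 52

Answer: 52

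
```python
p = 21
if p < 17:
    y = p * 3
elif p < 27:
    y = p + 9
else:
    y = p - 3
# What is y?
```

Trace (tracking y):
p = 21  # -> p = 21
if p < 17:  # condition is False
elif p < 27:  # condition is True
    y = p + 9  # -> y = 30

Answer: 30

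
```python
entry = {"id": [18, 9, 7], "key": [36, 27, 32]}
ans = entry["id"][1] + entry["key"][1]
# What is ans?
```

Trace (tracking ans):
entry = {'id': [18, 9, 7], 'key': [36, 27, 32]}  # -> entry = {'id': [18, 9, 7], 'key': [36, 27, 32]}
ans = entry['id'][1] + entry['key'][1]  # -> ans = 36

Answer: 36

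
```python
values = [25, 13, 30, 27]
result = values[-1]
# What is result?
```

Answer: 27

Derivation:
Trace (tracking result):
values = [25, 13, 30, 27]  # -> values = [25, 13, 30, 27]
result = values[-1]  # -> result = 27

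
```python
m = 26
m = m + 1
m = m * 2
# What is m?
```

Answer: 54

Derivation:
Trace (tracking m):
m = 26  # -> m = 26
m = m + 1  # -> m = 27
m = m * 2  # -> m = 54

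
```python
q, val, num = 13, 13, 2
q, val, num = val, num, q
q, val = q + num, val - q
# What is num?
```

Answer: 13

Derivation:
Trace (tracking num):
q, val, num = (13, 13, 2)  # -> q = 13, val = 13, num = 2
q, val, num = (val, num, q)  # -> q = 13, val = 2, num = 13
q, val = (q + num, val - q)  # -> q = 26, val = -11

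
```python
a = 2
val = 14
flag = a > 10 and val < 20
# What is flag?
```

Answer: False

Derivation:
Trace (tracking flag):
a = 2  # -> a = 2
val = 14  # -> val = 14
flag = a > 10 and val < 20  # -> flag = False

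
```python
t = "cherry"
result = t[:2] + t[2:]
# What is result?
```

Trace (tracking result):
t = 'cherry'  # -> t = 'cherry'
result = t[:2] + t[2:]  # -> result = 'cherry'

Answer: 'cherry'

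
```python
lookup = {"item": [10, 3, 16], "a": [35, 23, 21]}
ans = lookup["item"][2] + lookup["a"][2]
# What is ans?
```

Answer: 37

Derivation:
Trace (tracking ans):
lookup = {'item': [10, 3, 16], 'a': [35, 23, 21]}  # -> lookup = {'item': [10, 3, 16], 'a': [35, 23, 21]}
ans = lookup['item'][2] + lookup['a'][2]  # -> ans = 37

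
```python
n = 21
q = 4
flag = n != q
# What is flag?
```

Answer: True

Derivation:
Trace (tracking flag):
n = 21  # -> n = 21
q = 4  # -> q = 4
flag = n != q  # -> flag = True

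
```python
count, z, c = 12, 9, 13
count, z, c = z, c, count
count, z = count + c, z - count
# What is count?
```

Answer: 21

Derivation:
Trace (tracking count):
count, z, c = (12, 9, 13)  # -> count = 12, z = 9, c = 13
count, z, c = (z, c, count)  # -> count = 9, z = 13, c = 12
count, z = (count + c, z - count)  # -> count = 21, z = 4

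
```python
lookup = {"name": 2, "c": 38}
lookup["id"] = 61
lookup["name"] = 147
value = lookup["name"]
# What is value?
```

Answer: 147

Derivation:
Trace (tracking value):
lookup = {'name': 2, 'c': 38}  # -> lookup = {'name': 2, 'c': 38}
lookup['id'] = 61  # -> lookup = {'name': 2, 'c': 38, 'id': 61}
lookup['name'] = 147  # -> lookup = {'name': 147, 'c': 38, 'id': 61}
value = lookup['name']  # -> value = 147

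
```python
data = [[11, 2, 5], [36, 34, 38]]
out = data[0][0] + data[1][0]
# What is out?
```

Trace (tracking out):
data = [[11, 2, 5], [36, 34, 38]]  # -> data = [[11, 2, 5], [36, 34, 38]]
out = data[0][0] + data[1][0]  # -> out = 47

Answer: 47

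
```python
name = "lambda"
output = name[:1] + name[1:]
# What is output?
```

Answer: 'lambda'

Derivation:
Trace (tracking output):
name = 'lambda'  # -> name = 'lambda'
output = name[:1] + name[1:]  # -> output = 'lambda'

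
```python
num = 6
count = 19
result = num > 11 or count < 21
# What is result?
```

Trace (tracking result):
num = 6  # -> num = 6
count = 19  # -> count = 19
result = num > 11 or count < 21  # -> result = True

Answer: True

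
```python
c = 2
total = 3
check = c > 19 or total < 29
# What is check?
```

Answer: True

Derivation:
Trace (tracking check):
c = 2  # -> c = 2
total = 3  # -> total = 3
check = c > 19 or total < 29  # -> check = True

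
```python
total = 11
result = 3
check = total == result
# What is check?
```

Trace (tracking check):
total = 11  # -> total = 11
result = 3  # -> result = 3
check = total == result  # -> check = False

Answer: False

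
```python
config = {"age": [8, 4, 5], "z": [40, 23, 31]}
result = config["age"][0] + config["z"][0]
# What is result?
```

Answer: 48

Derivation:
Trace (tracking result):
config = {'age': [8, 4, 5], 'z': [40, 23, 31]}  # -> config = {'age': [8, 4, 5], 'z': [40, 23, 31]}
result = config['age'][0] + config['z'][0]  # -> result = 48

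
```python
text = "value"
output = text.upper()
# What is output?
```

Answer: 'VALUE'

Derivation:
Trace (tracking output):
text = 'value'  # -> text = 'value'
output = text.upper()  # -> output = 'VALUE'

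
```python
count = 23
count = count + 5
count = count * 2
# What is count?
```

Answer: 56

Derivation:
Trace (tracking count):
count = 23  # -> count = 23
count = count + 5  # -> count = 28
count = count * 2  # -> count = 56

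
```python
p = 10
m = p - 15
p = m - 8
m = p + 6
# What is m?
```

Answer: -7

Derivation:
Trace (tracking m):
p = 10  # -> p = 10
m = p - 15  # -> m = -5
p = m - 8  # -> p = -13
m = p + 6  # -> m = -7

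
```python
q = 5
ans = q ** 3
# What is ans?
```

Trace (tracking ans):
q = 5  # -> q = 5
ans = q ** 3  # -> ans = 125

Answer: 125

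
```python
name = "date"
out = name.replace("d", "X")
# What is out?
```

Trace (tracking out):
name = 'date'  # -> name = 'date'
out = name.replace('d', 'X')  # -> out = 'Xate'

Answer: 'Xate'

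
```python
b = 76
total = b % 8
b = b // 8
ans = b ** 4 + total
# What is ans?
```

Trace (tracking ans):
b = 76  # -> b = 76
total = b % 8  # -> total = 4
b = b // 8  # -> b = 9
ans = b ** 4 + total  # -> ans = 6565

Answer: 6565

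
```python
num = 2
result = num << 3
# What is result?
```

Answer: 16

Derivation:
Trace (tracking result):
num = 2  # -> num = 2
result = num << 3  # -> result = 16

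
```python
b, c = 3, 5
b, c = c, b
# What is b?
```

Answer: 5

Derivation:
Trace (tracking b):
b, c = (3, 5)  # -> b = 3, c = 5
b, c = (c, b)  # -> b = 5, c = 3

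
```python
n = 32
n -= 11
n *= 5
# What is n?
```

Trace (tracking n):
n = 32  # -> n = 32
n -= 11  # -> n = 21
n *= 5  # -> n = 105

Answer: 105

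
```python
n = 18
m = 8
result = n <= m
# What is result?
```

Answer: False

Derivation:
Trace (tracking result):
n = 18  # -> n = 18
m = 8  # -> m = 8
result = n <= m  # -> result = False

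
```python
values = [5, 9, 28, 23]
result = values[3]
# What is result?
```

Trace (tracking result):
values = [5, 9, 28, 23]  # -> values = [5, 9, 28, 23]
result = values[3]  # -> result = 23

Answer: 23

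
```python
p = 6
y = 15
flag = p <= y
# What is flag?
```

Trace (tracking flag):
p = 6  # -> p = 6
y = 15  # -> y = 15
flag = p <= y  # -> flag = True

Answer: True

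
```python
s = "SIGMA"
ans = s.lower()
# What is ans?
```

Trace (tracking ans):
s = 'SIGMA'  # -> s = 'SIGMA'
ans = s.lower()  # -> ans = 'sigma'

Answer: 'sigma'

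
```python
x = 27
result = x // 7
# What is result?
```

Trace (tracking result):
x = 27  # -> x = 27
result = x // 7  # -> result = 3

Answer: 3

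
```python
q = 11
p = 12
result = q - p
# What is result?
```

Trace (tracking result):
q = 11  # -> q = 11
p = 12  # -> p = 12
result = q - p  # -> result = -1

Answer: -1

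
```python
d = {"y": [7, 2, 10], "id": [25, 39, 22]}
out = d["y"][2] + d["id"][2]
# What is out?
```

Trace (tracking out):
d = {'y': [7, 2, 10], 'id': [25, 39, 22]}  # -> d = {'y': [7, 2, 10], 'id': [25, 39, 22]}
out = d['y'][2] + d['id'][2]  # -> out = 32

Answer: 32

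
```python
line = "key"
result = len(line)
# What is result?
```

Answer: 3

Derivation:
Trace (tracking result):
line = 'key'  # -> line = 'key'
result = len(line)  # -> result = 3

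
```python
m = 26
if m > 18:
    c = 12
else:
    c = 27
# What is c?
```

Trace (tracking c):
m = 26  # -> m = 26
if m > 18:  # condition is True
    c = 12  # -> c = 12

Answer: 12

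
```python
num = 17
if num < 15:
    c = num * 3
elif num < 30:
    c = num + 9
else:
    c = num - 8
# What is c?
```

Trace (tracking c):
num = 17  # -> num = 17
if num < 15:  # condition is False
elif num < 30:  # condition is True
    c = num + 9  # -> c = 26

Answer: 26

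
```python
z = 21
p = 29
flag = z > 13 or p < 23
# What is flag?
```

Answer: True

Derivation:
Trace (tracking flag):
z = 21  # -> z = 21
p = 29  # -> p = 29
flag = z > 13 or p < 23  # -> flag = True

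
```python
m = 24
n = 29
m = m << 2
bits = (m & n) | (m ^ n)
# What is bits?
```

Answer: 125

Derivation:
Trace (tracking bits):
m = 24  # -> m = 24
n = 29  # -> n = 29
m = m << 2  # -> m = 96
bits = m & n | m ^ n  # -> bits = 125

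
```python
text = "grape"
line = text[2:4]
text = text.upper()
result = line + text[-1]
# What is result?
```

Answer: 'apE'

Derivation:
Trace (tracking result):
text = 'grape'  # -> text = 'grape'
line = text[2:4]  # -> line = 'ap'
text = text.upper()  # -> text = 'GRAPE'
result = line + text[-1]  # -> result = 'apE'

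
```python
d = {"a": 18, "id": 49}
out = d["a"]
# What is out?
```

Trace (tracking out):
d = {'a': 18, 'id': 49}  # -> d = {'a': 18, 'id': 49}
out = d['a']  # -> out = 18

Answer: 18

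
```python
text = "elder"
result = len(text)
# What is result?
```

Answer: 5

Derivation:
Trace (tracking result):
text = 'elder'  # -> text = 'elder'
result = len(text)  # -> result = 5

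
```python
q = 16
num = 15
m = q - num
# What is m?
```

Trace (tracking m):
q = 16  # -> q = 16
num = 15  # -> num = 15
m = q - num  # -> m = 1

Answer: 1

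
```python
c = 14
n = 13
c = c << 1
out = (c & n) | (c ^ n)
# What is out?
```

Answer: 29

Derivation:
Trace (tracking out):
c = 14  # -> c = 14
n = 13  # -> n = 13
c = c << 1  # -> c = 28
out = c & n | c ^ n  # -> out = 29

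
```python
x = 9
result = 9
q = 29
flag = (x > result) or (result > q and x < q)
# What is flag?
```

Trace (tracking flag):
x = 9  # -> x = 9
result = 9  # -> result = 9
q = 29  # -> q = 29
flag = x > result or (result > q and x < q)  # -> flag = False

Answer: False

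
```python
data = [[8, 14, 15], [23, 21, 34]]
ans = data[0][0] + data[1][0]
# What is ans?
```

Trace (tracking ans):
data = [[8, 14, 15], [23, 21, 34]]  # -> data = [[8, 14, 15], [23, 21, 34]]
ans = data[0][0] + data[1][0]  # -> ans = 31

Answer: 31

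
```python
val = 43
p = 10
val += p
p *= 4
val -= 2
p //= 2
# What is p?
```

Answer: 20

Derivation:
Trace (tracking p):
val = 43  # -> val = 43
p = 10  # -> p = 10
val += p  # -> val = 53
p *= 4  # -> p = 40
val -= 2  # -> val = 51
p //= 2  # -> p = 20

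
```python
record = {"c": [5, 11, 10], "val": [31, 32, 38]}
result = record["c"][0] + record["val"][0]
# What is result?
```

Trace (tracking result):
record = {'c': [5, 11, 10], 'val': [31, 32, 38]}  # -> record = {'c': [5, 11, 10], 'val': [31, 32, 38]}
result = record['c'][0] + record['val'][0]  # -> result = 36

Answer: 36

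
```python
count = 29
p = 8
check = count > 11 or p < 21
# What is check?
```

Answer: True

Derivation:
Trace (tracking check):
count = 29  # -> count = 29
p = 8  # -> p = 8
check = count > 11 or p < 21  # -> check = True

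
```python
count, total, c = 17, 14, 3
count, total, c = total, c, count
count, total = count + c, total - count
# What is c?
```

Trace (tracking c):
count, total, c = (17, 14, 3)  # -> count = 17, total = 14, c = 3
count, total, c = (total, c, count)  # -> count = 14, total = 3, c = 17
count, total = (count + c, total - count)  # -> count = 31, total = -11

Answer: 17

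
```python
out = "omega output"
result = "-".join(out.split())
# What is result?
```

Answer: 'omega-output'

Derivation:
Trace (tracking result):
out = 'omega output'  # -> out = 'omega output'
result = '-'.join(out.split())  # -> result = 'omega-output'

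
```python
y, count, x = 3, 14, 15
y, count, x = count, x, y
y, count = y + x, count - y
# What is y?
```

Answer: 17

Derivation:
Trace (tracking y):
y, count, x = (3, 14, 15)  # -> y = 3, count = 14, x = 15
y, count, x = (count, x, y)  # -> y = 14, count = 15, x = 3
y, count = (y + x, count - y)  # -> y = 17, count = 1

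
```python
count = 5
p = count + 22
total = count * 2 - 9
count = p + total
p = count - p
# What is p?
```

Answer: 1

Derivation:
Trace (tracking p):
count = 5  # -> count = 5
p = count + 22  # -> p = 27
total = count * 2 - 9  # -> total = 1
count = p + total  # -> count = 28
p = count - p  # -> p = 1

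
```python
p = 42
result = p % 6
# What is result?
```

Answer: 0

Derivation:
Trace (tracking result):
p = 42  # -> p = 42
result = p % 6  # -> result = 0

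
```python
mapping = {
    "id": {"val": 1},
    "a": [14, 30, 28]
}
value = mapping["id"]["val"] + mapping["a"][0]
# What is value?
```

Answer: 15

Derivation:
Trace (tracking value):
mapping = {'id': {'val': 1}, 'a': [14, 30, 28]}  # -> mapping = {'id': {'val': 1}, 'a': [14, 30, 28]}
value = mapping['id']['val'] + mapping['a'][0]  # -> value = 15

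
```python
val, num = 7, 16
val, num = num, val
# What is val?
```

Trace (tracking val):
val, num = (7, 16)  # -> val = 7, num = 16
val, num = (num, val)  # -> val = 16, num = 7

Answer: 16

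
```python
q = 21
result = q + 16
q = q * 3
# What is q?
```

Answer: 63

Derivation:
Trace (tracking q):
q = 21  # -> q = 21
result = q + 16  # -> result = 37
q = q * 3  # -> q = 63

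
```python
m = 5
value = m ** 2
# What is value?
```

Trace (tracking value):
m = 5  # -> m = 5
value = m ** 2  # -> value = 25

Answer: 25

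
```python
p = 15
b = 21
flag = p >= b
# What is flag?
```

Trace (tracking flag):
p = 15  # -> p = 15
b = 21  # -> b = 21
flag = p >= b  # -> flag = False

Answer: False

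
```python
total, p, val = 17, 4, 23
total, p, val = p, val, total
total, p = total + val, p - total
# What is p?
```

Answer: 19

Derivation:
Trace (tracking p):
total, p, val = (17, 4, 23)  # -> total = 17, p = 4, val = 23
total, p, val = (p, val, total)  # -> total = 4, p = 23, val = 17
total, p = (total + val, p - total)  # -> total = 21, p = 19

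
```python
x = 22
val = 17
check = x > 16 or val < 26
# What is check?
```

Trace (tracking check):
x = 22  # -> x = 22
val = 17  # -> val = 17
check = x > 16 or val < 26  # -> check = True

Answer: True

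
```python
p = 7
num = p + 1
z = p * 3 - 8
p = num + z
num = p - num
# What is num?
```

Trace (tracking num):
p = 7  # -> p = 7
num = p + 1  # -> num = 8
z = p * 3 - 8  # -> z = 13
p = num + z  # -> p = 21
num = p - num  # -> num = 13

Answer: 13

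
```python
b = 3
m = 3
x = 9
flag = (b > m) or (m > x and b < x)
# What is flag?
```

Answer: False

Derivation:
Trace (tracking flag):
b = 3  # -> b = 3
m = 3  # -> m = 3
x = 9  # -> x = 9
flag = b > m or (m > x and b < x)  # -> flag = False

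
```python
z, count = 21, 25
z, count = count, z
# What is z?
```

Answer: 25

Derivation:
Trace (tracking z):
z, count = (21, 25)  # -> z = 21, count = 25
z, count = (count, z)  # -> z = 25, count = 21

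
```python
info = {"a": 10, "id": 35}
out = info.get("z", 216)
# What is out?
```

Answer: 216

Derivation:
Trace (tracking out):
info = {'a': 10, 'id': 35}  # -> info = {'a': 10, 'id': 35}
out = info.get('z', 216)  # -> out = 216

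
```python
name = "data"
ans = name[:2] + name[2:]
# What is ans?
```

Trace (tracking ans):
name = 'data'  # -> name = 'data'
ans = name[:2] + name[2:]  # -> ans = 'data'

Answer: 'data'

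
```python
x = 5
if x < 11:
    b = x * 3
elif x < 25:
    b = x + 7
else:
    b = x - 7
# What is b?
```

Trace (tracking b):
x = 5  # -> x = 5
if x < 11:  # condition is True
    b = x * 3  # -> b = 15

Answer: 15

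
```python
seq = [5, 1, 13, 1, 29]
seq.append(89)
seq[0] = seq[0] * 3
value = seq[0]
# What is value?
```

Answer: 15

Derivation:
Trace (tracking value):
seq = [5, 1, 13, 1, 29]  # -> seq = [5, 1, 13, 1, 29]
seq.append(89)  # -> seq = [5, 1, 13, 1, 29, 89]
seq[0] = seq[0] * 3  # -> seq = [15, 1, 13, 1, 29, 89]
value = seq[0]  # -> value = 15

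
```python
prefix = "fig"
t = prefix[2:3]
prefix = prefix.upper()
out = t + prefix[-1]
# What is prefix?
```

Trace (tracking prefix):
prefix = 'fig'  # -> prefix = 'fig'
t = prefix[2:3]  # -> t = 'g'
prefix = prefix.upper()  # -> prefix = 'FIG'
out = t + prefix[-1]  # -> out = 'gG'

Answer: 'FIG'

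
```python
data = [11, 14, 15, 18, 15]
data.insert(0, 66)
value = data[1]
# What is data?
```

Trace (tracking data):
data = [11, 14, 15, 18, 15]  # -> data = [11, 14, 15, 18, 15]
data.insert(0, 66)  # -> data = [66, 11, 14, 15, 18, 15]
value = data[1]  # -> value = 11

Answer: [66, 11, 14, 15, 18, 15]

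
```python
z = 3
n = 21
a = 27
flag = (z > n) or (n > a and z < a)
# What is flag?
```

Trace (tracking flag):
z = 3  # -> z = 3
n = 21  # -> n = 21
a = 27  # -> a = 27
flag = z > n or (n > a and z < a)  # -> flag = False

Answer: False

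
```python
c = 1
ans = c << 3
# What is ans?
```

Trace (tracking ans):
c = 1  # -> c = 1
ans = c << 3  # -> ans = 8

Answer: 8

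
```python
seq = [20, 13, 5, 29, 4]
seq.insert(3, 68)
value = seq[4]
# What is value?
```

Trace (tracking value):
seq = [20, 13, 5, 29, 4]  # -> seq = [20, 13, 5, 29, 4]
seq.insert(3, 68)  # -> seq = [20, 13, 5, 68, 29, 4]
value = seq[4]  # -> value = 29

Answer: 29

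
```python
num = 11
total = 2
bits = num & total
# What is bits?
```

Answer: 2

Derivation:
Trace (tracking bits):
num = 11  # -> num = 11
total = 2  # -> total = 2
bits = num & total  # -> bits = 2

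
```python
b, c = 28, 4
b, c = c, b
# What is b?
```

Answer: 4

Derivation:
Trace (tracking b):
b, c = (28, 4)  # -> b = 28, c = 4
b, c = (c, b)  # -> b = 4, c = 28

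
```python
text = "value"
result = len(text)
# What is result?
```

Trace (tracking result):
text = 'value'  # -> text = 'value'
result = len(text)  # -> result = 5

Answer: 5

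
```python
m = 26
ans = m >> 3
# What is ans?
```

Trace (tracking ans):
m = 26  # -> m = 26
ans = m >> 3  # -> ans = 3

Answer: 3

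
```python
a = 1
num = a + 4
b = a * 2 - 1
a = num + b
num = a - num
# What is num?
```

Answer: 1

Derivation:
Trace (tracking num):
a = 1  # -> a = 1
num = a + 4  # -> num = 5
b = a * 2 - 1  # -> b = 1
a = num + b  # -> a = 6
num = a - num  # -> num = 1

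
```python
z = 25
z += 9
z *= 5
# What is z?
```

Answer: 170

Derivation:
Trace (tracking z):
z = 25  # -> z = 25
z += 9  # -> z = 34
z *= 5  # -> z = 170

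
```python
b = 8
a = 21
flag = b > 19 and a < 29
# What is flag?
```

Answer: False

Derivation:
Trace (tracking flag):
b = 8  # -> b = 8
a = 21  # -> a = 21
flag = b > 19 and a < 29  # -> flag = False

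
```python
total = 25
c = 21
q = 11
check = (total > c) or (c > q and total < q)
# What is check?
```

Answer: True

Derivation:
Trace (tracking check):
total = 25  # -> total = 25
c = 21  # -> c = 21
q = 11  # -> q = 11
check = total > c or (c > q and total < q)  # -> check = True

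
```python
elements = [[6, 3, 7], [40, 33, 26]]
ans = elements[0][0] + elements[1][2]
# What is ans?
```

Trace (tracking ans):
elements = [[6, 3, 7], [40, 33, 26]]  # -> elements = [[6, 3, 7], [40, 33, 26]]
ans = elements[0][0] + elements[1][2]  # -> ans = 32

Answer: 32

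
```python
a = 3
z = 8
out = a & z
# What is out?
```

Answer: 0

Derivation:
Trace (tracking out):
a = 3  # -> a = 3
z = 8  # -> z = 8
out = a & z  # -> out = 0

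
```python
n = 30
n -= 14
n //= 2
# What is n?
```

Trace (tracking n):
n = 30  # -> n = 30
n -= 14  # -> n = 16
n //= 2  # -> n = 8

Answer: 8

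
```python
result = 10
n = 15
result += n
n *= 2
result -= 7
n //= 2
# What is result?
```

Trace (tracking result):
result = 10  # -> result = 10
n = 15  # -> n = 15
result += n  # -> result = 25
n *= 2  # -> n = 30
result -= 7  # -> result = 18
n //= 2  # -> n = 15

Answer: 18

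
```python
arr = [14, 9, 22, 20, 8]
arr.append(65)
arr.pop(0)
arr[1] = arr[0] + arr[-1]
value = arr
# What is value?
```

Trace (tracking value):
arr = [14, 9, 22, 20, 8]  # -> arr = [14, 9, 22, 20, 8]
arr.append(65)  # -> arr = [14, 9, 22, 20, 8, 65]
arr.pop(0)  # -> arr = [9, 22, 20, 8, 65]
arr[1] = arr[0] + arr[-1]  # -> arr = [9, 74, 20, 8, 65]
value = arr  # -> value = [9, 74, 20, 8, 65]

Answer: [9, 74, 20, 8, 65]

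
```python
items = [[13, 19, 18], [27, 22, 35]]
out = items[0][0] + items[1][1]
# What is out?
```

Trace (tracking out):
items = [[13, 19, 18], [27, 22, 35]]  # -> items = [[13, 19, 18], [27, 22, 35]]
out = items[0][0] + items[1][1]  # -> out = 35

Answer: 35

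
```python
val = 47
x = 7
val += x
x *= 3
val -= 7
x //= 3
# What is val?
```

Trace (tracking val):
val = 47  # -> val = 47
x = 7  # -> x = 7
val += x  # -> val = 54
x *= 3  # -> x = 21
val -= 7  # -> val = 47
x //= 3  # -> x = 7

Answer: 47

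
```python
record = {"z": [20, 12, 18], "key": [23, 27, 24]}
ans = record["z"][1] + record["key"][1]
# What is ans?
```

Answer: 39

Derivation:
Trace (tracking ans):
record = {'z': [20, 12, 18], 'key': [23, 27, 24]}  # -> record = {'z': [20, 12, 18], 'key': [23, 27, 24]}
ans = record['z'][1] + record['key'][1]  # -> ans = 39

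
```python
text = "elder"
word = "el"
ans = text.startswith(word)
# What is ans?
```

Trace (tracking ans):
text = 'elder'  # -> text = 'elder'
word = 'el'  # -> word = 'el'
ans = text.startswith(word)  # -> ans = True

Answer: True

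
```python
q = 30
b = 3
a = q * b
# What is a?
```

Answer: 90

Derivation:
Trace (tracking a):
q = 30  # -> q = 30
b = 3  # -> b = 3
a = q * b  # -> a = 90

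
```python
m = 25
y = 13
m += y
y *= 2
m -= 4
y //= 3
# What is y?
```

Answer: 8

Derivation:
Trace (tracking y):
m = 25  # -> m = 25
y = 13  # -> y = 13
m += y  # -> m = 38
y *= 2  # -> y = 26
m -= 4  # -> m = 34
y //= 3  # -> y = 8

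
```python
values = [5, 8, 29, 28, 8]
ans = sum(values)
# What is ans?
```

Trace (tracking ans):
values = [5, 8, 29, 28, 8]  # -> values = [5, 8, 29, 28, 8]
ans = sum(values)  # -> ans = 78

Answer: 78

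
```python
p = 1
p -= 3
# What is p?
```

Answer: -2

Derivation:
Trace (tracking p):
p = 1  # -> p = 1
p -= 3  # -> p = -2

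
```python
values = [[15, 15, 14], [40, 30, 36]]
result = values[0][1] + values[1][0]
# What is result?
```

Answer: 55

Derivation:
Trace (tracking result):
values = [[15, 15, 14], [40, 30, 36]]  # -> values = [[15, 15, 14], [40, 30, 36]]
result = values[0][1] + values[1][0]  # -> result = 55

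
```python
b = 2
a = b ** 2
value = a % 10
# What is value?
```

Answer: 4

Derivation:
Trace (tracking value):
b = 2  # -> b = 2
a = b ** 2  # -> a = 4
value = a % 10  # -> value = 4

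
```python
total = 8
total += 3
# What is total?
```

Trace (tracking total):
total = 8  # -> total = 8
total += 3  # -> total = 11

Answer: 11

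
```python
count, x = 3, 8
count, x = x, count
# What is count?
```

Trace (tracking count):
count, x = (3, 8)  # -> count = 3, x = 8
count, x = (x, count)  # -> count = 8, x = 3

Answer: 8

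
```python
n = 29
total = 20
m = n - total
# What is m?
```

Answer: 9

Derivation:
Trace (tracking m):
n = 29  # -> n = 29
total = 20  # -> total = 20
m = n - total  # -> m = 9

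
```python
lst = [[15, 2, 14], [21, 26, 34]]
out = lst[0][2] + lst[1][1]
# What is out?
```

Trace (tracking out):
lst = [[15, 2, 14], [21, 26, 34]]  # -> lst = [[15, 2, 14], [21, 26, 34]]
out = lst[0][2] + lst[1][1]  # -> out = 40

Answer: 40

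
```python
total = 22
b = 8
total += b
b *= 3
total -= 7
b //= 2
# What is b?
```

Answer: 12

Derivation:
Trace (tracking b):
total = 22  # -> total = 22
b = 8  # -> b = 8
total += b  # -> total = 30
b *= 3  # -> b = 24
total -= 7  # -> total = 23
b //= 2  # -> b = 12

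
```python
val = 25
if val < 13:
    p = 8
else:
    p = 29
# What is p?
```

Answer: 29

Derivation:
Trace (tracking p):
val = 25  # -> val = 25
if val < 13:  # condition is False
else:
    p = 29  # -> p = 29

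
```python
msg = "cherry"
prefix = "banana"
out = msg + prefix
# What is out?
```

Answer: 'cherrybanana'

Derivation:
Trace (tracking out):
msg = 'cherry'  # -> msg = 'cherry'
prefix = 'banana'  # -> prefix = 'banana'
out = msg + prefix  # -> out = 'cherrybanana'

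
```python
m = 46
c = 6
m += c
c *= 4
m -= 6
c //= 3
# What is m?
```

Trace (tracking m):
m = 46  # -> m = 46
c = 6  # -> c = 6
m += c  # -> m = 52
c *= 4  # -> c = 24
m -= 6  # -> m = 46
c //= 3  # -> c = 8

Answer: 46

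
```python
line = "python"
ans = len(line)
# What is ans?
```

Answer: 6

Derivation:
Trace (tracking ans):
line = 'python'  # -> line = 'python'
ans = len(line)  # -> ans = 6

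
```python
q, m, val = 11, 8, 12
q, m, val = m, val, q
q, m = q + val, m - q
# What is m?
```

Trace (tracking m):
q, m, val = (11, 8, 12)  # -> q = 11, m = 8, val = 12
q, m, val = (m, val, q)  # -> q = 8, m = 12, val = 11
q, m = (q + val, m - q)  # -> q = 19, m = 4

Answer: 4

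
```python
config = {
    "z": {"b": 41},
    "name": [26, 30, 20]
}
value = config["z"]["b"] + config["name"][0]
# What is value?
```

Answer: 67

Derivation:
Trace (tracking value):
config = {'z': {'b': 41}, 'name': [26, 30, 20]}  # -> config = {'z': {'b': 41}, 'name': [26, 30, 20]}
value = config['z']['b'] + config['name'][0]  # -> value = 67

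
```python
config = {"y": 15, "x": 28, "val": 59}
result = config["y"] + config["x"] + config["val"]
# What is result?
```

Trace (tracking result):
config = {'y': 15, 'x': 28, 'val': 59}  # -> config = {'y': 15, 'x': 28, 'val': 59}
result = config['y'] + config['x'] + config['val']  # -> result = 102

Answer: 102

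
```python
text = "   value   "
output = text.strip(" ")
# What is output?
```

Answer: 'value'

Derivation:
Trace (tracking output):
text = '   value   '  # -> text = '   value   '
output = text.strip(' ')  # -> output = 'value'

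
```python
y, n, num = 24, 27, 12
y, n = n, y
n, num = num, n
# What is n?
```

Trace (tracking n):
y, n, num = (24, 27, 12)  # -> y = 24, n = 27, num = 12
y, n = (n, y)  # -> y = 27, n = 24
n, num = (num, n)  # -> n = 12, num = 24

Answer: 12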